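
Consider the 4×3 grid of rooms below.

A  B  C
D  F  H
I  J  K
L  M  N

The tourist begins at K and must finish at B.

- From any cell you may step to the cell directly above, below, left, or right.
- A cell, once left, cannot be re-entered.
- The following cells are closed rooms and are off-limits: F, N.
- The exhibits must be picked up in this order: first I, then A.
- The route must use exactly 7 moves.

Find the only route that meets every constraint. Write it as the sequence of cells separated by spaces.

The waypoints must appear in the order I, A, with no cell reused.
Route from K: left 1 to J, down 1 to M, left 1 to L, up 3 to A, right 1 to B — 7 moves in all.
Check: order respected (I at step 4, A at step 6); 7 moves as required.

K J M L I D A B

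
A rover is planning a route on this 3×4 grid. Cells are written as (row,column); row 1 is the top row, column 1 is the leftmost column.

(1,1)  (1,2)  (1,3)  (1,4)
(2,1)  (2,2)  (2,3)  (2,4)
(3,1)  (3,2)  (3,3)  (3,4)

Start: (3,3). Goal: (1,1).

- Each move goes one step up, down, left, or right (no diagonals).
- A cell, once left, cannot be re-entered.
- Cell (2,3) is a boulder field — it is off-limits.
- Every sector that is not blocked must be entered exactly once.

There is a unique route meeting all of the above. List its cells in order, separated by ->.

Need to visit all 11 open cells exactly once, starting at (3,3) and ending at (1,1).
Cell (1,3) has only two open neighbours ((1,2) and (1,4)), so the path must pass straight through it: one of those is the cell it's entered from and the other is where it exits.
Route from (3,3): right 1 to (3,4), up 2 to (1,4), left 2 to (1,2), down 2 to (3,2), left 1 to (3,1), up 2 to (1,1) — 10 moves in all.
Check: all 11 open cells covered.

(3,3) -> (3,4) -> (2,4) -> (1,4) -> (1,3) -> (1,2) -> (2,2) -> (3,2) -> (3,1) -> (2,1) -> (1,1)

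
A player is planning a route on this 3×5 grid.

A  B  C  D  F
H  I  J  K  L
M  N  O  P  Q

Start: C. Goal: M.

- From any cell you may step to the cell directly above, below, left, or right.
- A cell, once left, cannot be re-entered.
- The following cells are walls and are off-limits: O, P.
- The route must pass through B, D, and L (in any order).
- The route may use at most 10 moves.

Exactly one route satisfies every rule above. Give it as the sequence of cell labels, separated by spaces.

C D F L K J I B A H M

The 10-move cap with required stops at B, D, L leaves no slack for detours.
Route from C: right 2 to F, down 1 to L, left 3 to I, up 1 to B, left 1 to A, down 2 to M — 10 moves in all.
Check: all required cells visited; 10 ≤ 10 moves.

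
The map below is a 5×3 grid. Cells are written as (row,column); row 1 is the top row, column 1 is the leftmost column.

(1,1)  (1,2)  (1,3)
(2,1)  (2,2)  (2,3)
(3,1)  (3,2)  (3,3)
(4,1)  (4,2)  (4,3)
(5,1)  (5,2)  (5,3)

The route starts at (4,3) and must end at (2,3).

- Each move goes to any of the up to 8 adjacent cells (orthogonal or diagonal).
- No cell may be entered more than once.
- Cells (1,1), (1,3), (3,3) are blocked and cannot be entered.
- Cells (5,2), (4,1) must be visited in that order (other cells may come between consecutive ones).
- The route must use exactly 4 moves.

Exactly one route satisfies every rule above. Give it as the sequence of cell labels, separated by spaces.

The waypoints must appear in the order (5,2), (4,1), with no cell reused.
Route from (4,3): down-left 1 to (5,2), up-left 1 to (4,1), up-right 2 to (2,3) — 4 moves in all.
Check: order respected ((5,2) at step 1, (4,1) at step 2); 4 moves as required.

(4,3) (5,2) (4,1) (3,2) (2,3)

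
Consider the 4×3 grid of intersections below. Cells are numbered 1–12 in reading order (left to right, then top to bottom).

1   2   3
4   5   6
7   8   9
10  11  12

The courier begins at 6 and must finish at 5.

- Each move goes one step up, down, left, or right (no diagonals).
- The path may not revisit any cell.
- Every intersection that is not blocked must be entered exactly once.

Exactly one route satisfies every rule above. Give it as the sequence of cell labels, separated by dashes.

Need to visit all 12 open cells exactly once, starting at 6 and ending at 5.
Cell 3 has only two open neighbours (6 and 2), so the path must pass straight through it: one of those is the cell it's entered from and the other is where it exits.
Route from 6: up 1 to 3, left 2 to 1, down 3 to 10, right 2 to 12, up 1 to 9, left 1 to 8, up 1 to 5 — 11 moves in all.
Check: all 12 open cells covered.

6 - 3 - 2 - 1 - 4 - 7 - 10 - 11 - 12 - 9 - 8 - 5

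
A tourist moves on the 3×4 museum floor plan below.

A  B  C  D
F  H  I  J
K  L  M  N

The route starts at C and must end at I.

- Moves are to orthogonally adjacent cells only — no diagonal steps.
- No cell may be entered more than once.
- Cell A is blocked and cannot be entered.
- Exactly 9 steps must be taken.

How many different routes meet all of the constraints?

2

Need simple routes of exactly 9 moves from C to I (Manhattan distance 1, so 4 moves are spent on a detour and 4 undoing it).
Enumerating: C B H F K L M N J I | C D J N M L K F H I.
That gives 2 routes.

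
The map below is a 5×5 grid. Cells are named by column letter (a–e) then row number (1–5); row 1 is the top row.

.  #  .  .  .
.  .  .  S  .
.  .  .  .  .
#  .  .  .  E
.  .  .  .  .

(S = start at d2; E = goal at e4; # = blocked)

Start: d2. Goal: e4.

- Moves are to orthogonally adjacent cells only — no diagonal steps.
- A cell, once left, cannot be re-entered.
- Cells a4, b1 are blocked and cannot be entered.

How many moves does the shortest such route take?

The Manhattan distance from d2 to e4 is |2−4| + |4−5| = 3, so at least 3 moves are needed.
A route of 3 moves achieves this: d2 → d3 → d4 → e4.
Since 3 matches the lower bound, it is optimal.

3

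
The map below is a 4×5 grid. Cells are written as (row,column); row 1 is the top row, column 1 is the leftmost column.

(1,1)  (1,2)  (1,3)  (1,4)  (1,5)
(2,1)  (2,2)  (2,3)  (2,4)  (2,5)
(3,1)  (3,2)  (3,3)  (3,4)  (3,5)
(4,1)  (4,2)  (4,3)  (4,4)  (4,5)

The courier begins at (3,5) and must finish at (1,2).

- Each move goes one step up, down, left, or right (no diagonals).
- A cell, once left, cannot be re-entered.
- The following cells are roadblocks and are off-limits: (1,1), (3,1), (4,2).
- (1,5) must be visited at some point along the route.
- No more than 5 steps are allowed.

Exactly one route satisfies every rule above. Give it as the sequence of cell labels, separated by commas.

(3,5), (2,5), (1,5), (1,4), (1,3), (1,2)

Any route must reach (1,5) and still end at (1,2) within 5 moves, so the order of the required stops is forced.
Route from (3,5): up 2 to (1,5), left 3 to (1,2) — 5 moves in all.
Check: all required cells visited; 5 ≤ 5 moves.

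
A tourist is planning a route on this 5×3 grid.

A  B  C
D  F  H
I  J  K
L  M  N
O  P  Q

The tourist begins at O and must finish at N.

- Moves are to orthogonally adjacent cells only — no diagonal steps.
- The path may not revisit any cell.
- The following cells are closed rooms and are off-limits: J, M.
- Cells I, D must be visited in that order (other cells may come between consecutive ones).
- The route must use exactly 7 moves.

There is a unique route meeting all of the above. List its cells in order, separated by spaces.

The waypoints must appear in the order I, D, with no cell reused.
Route from O: 3× up (reaching D), 2× right (reaching H), 2× down (reaching N) — 7 moves in all.
Check: order respected (I at step 2, D at step 3); 7 moves as required.

O L I D F H K N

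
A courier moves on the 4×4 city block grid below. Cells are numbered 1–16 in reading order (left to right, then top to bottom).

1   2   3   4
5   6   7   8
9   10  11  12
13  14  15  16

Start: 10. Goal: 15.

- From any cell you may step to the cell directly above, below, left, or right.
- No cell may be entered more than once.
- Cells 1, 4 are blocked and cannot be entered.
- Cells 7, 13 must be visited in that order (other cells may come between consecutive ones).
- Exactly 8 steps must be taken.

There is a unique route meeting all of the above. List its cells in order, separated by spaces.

10 11 7 6 5 9 13 14 15

The waypoints must appear in the order 7, 13, with no cell reused.
Route from 10: right 1 to 11, up 1 to 7, left 2 to 5, down 2 to 13, right 2 to 15 — 8 moves in all.
Check: order respected (7 at step 2, 13 at step 6); 8 moves as required.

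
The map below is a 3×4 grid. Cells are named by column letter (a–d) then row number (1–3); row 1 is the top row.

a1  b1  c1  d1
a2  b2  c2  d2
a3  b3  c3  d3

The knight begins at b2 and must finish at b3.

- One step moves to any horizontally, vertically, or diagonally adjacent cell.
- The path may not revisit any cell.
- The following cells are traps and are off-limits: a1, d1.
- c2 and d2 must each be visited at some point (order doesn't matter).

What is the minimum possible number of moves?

4

Any route passes through c2 and d2 in some order between b2 and b3. Summing Chebyshev distances along each leg and taking the cheapest ordering (b2 → d2 → c2 → b3) gives a lower bound of 2 + 1 + 1 = 4 moves.
A route of 4 moves achieves this: b2 → c1 → d2 → c2 → b3.
Since 4 matches the lower bound, it is optimal.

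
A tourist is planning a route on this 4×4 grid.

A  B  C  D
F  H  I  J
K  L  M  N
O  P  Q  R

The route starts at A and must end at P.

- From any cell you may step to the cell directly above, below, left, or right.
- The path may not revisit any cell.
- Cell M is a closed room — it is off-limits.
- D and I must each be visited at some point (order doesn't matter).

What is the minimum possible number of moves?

Any route passes through D and I in some order between A and P. Summing Manhattan distances along each leg and taking the cheapest ordering (A → D → I → P) gives a lower bound of 3 + 2 + 3 = 8 moves.
A route of 8 moves achieves this: A → B → C → D → J → I → H → L → P.
Since 8 matches the lower bound, it is optimal.

8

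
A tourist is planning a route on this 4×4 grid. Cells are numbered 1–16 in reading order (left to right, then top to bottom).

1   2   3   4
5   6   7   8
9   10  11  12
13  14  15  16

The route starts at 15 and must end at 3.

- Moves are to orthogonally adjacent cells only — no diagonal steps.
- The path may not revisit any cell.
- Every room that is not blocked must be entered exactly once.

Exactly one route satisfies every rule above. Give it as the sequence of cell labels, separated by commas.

15, 16, 12, 11, 10, 14, 13, 9, 5, 1, 2, 6, 7, 8, 4, 3

Need to visit all 16 open cells exactly once, starting at 15 and ending at 3.
Cell 4 has only two open neighbours (8 and 3), so the path must pass straight through it: one of those is the cell it's entered from and the other is where it exits.
Route from 15: right to 16, up to 12, 2× left (reaching 10), down to 14, left to 13, 3× up (reaching 1), right to 2, down to 6, 2× right (reaching 8), up to 4, left to 3 — 15 moves in all.
Check: all 16 open cells covered.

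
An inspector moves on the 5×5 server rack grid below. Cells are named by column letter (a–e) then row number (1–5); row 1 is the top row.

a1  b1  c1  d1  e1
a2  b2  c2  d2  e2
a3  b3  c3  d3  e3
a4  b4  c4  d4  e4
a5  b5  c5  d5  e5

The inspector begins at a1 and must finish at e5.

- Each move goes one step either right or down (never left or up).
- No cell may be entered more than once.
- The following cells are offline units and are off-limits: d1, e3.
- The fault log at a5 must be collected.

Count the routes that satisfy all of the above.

A right/down-only route from a1 to e5 makes exactly 4 down-moves and 4 right-moves in some order.
With no other constraints that would be C(8,4) = 70 routes.
Split at a5 and multiply the segment counts (each segment already excludes blocked cells): a1→a5: 1; a5→e5: 1; product = 1.
That gives 1 route.

1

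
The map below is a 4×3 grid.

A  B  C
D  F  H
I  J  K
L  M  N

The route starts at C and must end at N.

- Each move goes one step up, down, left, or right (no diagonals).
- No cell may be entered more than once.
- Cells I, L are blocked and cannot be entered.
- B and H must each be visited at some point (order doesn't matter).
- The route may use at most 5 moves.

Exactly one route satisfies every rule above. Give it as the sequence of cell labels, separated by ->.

C -> B -> F -> H -> K -> N

Any route must reach B and H and still end at N within 5 moves, so the order of the required stops is forced.
Route from C: left 1 to B, down 1 to F, right 1 to H, down 2 to N — 5 moves in all.
Check: all required cells visited; 5 ≤ 5 moves.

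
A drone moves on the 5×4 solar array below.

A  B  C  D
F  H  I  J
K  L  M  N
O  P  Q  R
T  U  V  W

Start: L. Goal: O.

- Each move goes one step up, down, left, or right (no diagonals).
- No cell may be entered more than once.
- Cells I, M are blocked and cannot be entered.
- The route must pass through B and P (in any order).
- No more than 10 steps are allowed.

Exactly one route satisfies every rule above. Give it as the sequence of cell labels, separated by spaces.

Any route must reach B and P and still end at O within 10 moves, so the order of the required stops is forced.
Route from L: 2× up (reaching B), 2× right (reaching D), 3× down (reaching R), 3× left (reaching O) — 10 moves in all.
Check: all required cells visited; 10 ≤ 10 moves.

L H B C D J N R Q P O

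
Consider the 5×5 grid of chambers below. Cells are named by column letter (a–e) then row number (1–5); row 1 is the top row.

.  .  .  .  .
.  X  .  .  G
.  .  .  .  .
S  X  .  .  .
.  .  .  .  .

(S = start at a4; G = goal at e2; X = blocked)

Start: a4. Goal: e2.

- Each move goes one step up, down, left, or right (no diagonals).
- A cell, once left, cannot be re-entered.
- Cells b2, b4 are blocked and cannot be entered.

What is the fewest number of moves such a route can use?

6

The Manhattan distance from a4 to e2 is |4−2| + |1−5| = 6, so at least 6 moves are needed.
A route of 6 moves achieves this: a4 → a3 → b3 → c3 → c2 → d2 → e2.
Since 6 matches the lower bound, it is optimal.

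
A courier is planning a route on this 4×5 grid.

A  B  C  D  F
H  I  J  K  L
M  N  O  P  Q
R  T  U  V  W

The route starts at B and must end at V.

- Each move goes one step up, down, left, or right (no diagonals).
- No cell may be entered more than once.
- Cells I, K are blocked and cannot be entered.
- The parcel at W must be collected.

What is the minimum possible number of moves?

7

Any route passes through W somewhere between B and V. Summing Manhattan distances along the two legs (B → W → V) gives a lower bound of 6 + 1 = 7 moves.
A route of 7 moves achieves this: B → C → J → O → P → Q → W → V.
Since 7 matches the lower bound, it is optimal.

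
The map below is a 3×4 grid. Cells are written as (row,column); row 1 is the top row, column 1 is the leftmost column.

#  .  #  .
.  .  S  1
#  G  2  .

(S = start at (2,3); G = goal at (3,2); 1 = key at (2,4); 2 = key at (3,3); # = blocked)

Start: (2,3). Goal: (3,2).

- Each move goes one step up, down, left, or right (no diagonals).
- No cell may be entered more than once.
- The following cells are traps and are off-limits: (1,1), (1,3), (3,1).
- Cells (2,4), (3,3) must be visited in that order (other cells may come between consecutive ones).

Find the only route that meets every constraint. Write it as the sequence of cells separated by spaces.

(2,3) (2,4) (3,4) (3,3) (3,2)

The waypoints must appear in the order (2,4), (3,3), with no cell reused.
Route from (2,3): right to (2,4), down to (3,4), 2× left (reaching (3,2)) — 4 moves in all.
Check: order respected (1 at step 1, 2 at step 3).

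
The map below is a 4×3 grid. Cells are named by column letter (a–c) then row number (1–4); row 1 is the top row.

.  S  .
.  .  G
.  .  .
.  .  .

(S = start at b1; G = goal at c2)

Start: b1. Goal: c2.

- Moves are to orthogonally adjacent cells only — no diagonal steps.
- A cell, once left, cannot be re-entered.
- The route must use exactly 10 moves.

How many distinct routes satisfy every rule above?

2

Need simple routes of exactly 10 moves from b1 to c2 (Manhattan distance 2, so 4 moves are spent on a detour and 4 undoing it).
Enumerating: b1 a1 a2 a3 a4 b4 c4 c3 b3 b2 c2 | b1 a1 a2 b2 b3 a3 a4 b4 c4 c3 c2.
That gives 2 routes.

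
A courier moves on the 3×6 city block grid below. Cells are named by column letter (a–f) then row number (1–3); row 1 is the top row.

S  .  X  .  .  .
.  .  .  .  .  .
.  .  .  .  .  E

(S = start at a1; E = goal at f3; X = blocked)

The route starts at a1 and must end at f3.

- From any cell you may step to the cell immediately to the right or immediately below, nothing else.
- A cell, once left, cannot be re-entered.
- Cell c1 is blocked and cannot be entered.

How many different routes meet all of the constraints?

A right/down-only route from a1 to f3 makes exactly 2 down-moves and 5 right-moves in some order.
With no other constraints that would be C(7,2) = 21 routes.
Subtract routes through each blocked cell (inclusion–exclusion for overlaps): − through c1: 10 → 11.
That gives 11 routes.

11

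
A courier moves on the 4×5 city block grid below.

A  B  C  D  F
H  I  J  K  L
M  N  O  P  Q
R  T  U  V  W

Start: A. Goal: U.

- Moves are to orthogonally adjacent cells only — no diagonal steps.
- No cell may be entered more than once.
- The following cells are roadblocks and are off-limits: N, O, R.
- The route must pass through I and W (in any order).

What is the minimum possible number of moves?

9

Any route passes through I and W in some order between A and U. Summing Manhattan distances along each leg and taking the cheapest ordering (A → I → W → U) gives a lower bound of 2 + 5 + 2 = 9 moves.
A route of 9 moves achieves this: A → H → I → J → K → P → Q → W → V → U.
Since 9 matches the lower bound, it is optimal.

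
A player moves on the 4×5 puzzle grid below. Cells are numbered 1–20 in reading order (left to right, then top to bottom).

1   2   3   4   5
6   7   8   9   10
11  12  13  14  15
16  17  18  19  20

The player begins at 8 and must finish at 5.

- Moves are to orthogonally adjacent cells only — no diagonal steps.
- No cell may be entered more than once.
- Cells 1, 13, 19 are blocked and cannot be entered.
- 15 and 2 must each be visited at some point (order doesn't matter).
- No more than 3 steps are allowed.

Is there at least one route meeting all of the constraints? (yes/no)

Even ignoring the no-revisit rule, getting from 8 to 5, taking the cheapest ordering 8 → 2 → 15 → 5 needs at least 2 + 5 + 2 = 9 moves (Manhattan distance per leg), which exceeds the 3-move limit.

no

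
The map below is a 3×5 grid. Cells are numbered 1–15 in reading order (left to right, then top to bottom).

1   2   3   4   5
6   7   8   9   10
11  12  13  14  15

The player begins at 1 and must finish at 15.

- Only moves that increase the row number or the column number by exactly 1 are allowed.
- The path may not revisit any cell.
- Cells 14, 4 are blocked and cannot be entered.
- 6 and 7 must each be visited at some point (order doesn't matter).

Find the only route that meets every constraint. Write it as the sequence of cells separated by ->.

Moves only go right or down, so the column and row indices never decrease.
Route from 1: down 1 to 6, right 4 to 10, down 1 to 15 — 6 moves in all.
Check: all required cells visited.

1 -> 6 -> 7 -> 8 -> 9 -> 10 -> 15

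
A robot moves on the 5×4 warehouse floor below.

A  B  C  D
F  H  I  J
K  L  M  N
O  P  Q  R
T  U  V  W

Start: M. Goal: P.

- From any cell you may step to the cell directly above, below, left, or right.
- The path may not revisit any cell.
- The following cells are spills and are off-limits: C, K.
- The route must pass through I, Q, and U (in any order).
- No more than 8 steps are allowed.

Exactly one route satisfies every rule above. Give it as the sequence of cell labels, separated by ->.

M -> I -> J -> N -> R -> Q -> V -> U -> P

The 8-move cap with required stops at I, Q, U leaves no slack for detours.
Route from M: up 1 to I, right 1 to J, down 2 to R, left 1 to Q, down 1 to V, left 1 to U, up 1 to P — 8 moves in all.
Check: all required cells visited; 8 ≤ 8 moves.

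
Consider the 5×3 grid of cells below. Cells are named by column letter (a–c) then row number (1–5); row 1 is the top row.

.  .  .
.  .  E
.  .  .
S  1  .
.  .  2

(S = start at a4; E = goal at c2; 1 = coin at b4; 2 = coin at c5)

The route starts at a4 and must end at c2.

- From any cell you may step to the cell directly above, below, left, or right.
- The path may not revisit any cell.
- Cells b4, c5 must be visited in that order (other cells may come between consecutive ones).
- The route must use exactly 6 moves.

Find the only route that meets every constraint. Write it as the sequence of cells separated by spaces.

The waypoints must appear in the order b4, c5, with no cell reused.
Route from a4: right 1 to b4, down 1 to b5, right 1 to c5, up 3 to c2 — 6 moves in all.
Check: order respected (1 at step 1, 2 at step 3); 6 moves as required.

a4 b4 b5 c5 c4 c3 c2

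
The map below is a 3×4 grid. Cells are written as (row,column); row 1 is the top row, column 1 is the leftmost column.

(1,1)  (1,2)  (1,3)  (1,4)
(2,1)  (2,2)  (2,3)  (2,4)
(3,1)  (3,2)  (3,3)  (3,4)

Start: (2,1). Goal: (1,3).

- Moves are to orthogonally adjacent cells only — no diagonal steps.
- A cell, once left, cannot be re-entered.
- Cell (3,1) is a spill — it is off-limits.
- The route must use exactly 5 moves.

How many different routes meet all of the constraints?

Need simple routes of exactly 5 moves from (2,1) to (1,3) (Manhattan distance 3, so 1 moves are spent on a detour and 1 undoing it).
Enumerating: (2,1) (1,1) (1,2) (2,2) (2,3) (1,3) | (2,1) (2,2) (3,2) (3,3) (2,3) (1,3) | (2,1) (2,2) (2,3) (2,4) (1,4) (1,3).
That gives 3 routes.

3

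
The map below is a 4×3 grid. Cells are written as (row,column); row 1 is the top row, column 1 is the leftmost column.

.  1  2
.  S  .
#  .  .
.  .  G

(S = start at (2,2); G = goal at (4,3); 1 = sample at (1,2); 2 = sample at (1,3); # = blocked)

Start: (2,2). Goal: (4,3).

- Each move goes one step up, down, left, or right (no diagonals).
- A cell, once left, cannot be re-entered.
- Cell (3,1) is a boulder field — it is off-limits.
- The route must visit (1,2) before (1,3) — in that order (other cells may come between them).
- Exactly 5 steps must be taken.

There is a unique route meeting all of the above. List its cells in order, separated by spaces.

(2,2) (1,2) (1,3) (2,3) (3,3) (4,3)

The waypoints must appear in the order (1,2), (1,3), with no cell reused.
Route from (2,2): up 1 to (1,2), right 1 to (1,3), down 3 to (4,3) — 5 moves in all.
Check: order respected (1 at step 1, 2 at step 2); 5 moves as required.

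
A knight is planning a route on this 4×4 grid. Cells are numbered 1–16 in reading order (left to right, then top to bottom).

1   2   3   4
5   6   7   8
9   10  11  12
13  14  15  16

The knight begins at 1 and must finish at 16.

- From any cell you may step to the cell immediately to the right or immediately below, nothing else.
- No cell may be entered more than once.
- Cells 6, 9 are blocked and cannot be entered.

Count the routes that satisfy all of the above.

4

A right/down-only route from 1 to 16 makes exactly 3 down-moves and 3 right-moves in some order.
With no other constraints that would be C(6,3) = 20 routes.
Subtract routes through each blocked cell (inclusion–exclusion for overlaps): − through 6: 12 − through 9: 4 → 4.
That gives 4 routes.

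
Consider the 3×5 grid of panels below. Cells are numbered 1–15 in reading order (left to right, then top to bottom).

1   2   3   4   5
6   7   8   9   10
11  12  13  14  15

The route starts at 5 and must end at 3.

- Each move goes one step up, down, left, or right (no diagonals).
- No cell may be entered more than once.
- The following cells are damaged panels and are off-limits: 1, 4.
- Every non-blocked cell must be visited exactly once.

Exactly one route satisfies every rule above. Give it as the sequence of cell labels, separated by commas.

5, 10, 15, 14, 9, 8, 13, 12, 11, 6, 7, 2, 3

Need to visit all 13 open cells exactly once, starting at 5 and ending at 3.
Cell 2 has only two open neighbours (7 and 3), so the path must pass straight through it: one of those is the cell it's entered from and the other is where it exits.
Route from 5: 2× down (reaching 15), left to 14, up to 9, left to 8, down to 13, 2× left (reaching 11), up to 6, right to 7, up to 2, right to 3 — 12 moves in all.
Check: all 13 open cells covered.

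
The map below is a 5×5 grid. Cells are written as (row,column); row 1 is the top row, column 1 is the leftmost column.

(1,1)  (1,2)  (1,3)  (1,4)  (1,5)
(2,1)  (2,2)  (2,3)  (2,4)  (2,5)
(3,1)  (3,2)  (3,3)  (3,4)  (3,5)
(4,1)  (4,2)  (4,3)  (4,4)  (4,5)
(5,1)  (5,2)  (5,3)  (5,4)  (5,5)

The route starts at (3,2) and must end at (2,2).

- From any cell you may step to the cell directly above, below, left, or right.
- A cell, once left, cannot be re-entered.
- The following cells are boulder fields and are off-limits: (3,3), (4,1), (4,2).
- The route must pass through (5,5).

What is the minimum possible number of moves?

Any route passes through (5,5) somewhere between (3,2) and (2,2). Summing Manhattan distances along the two legs ((3,2) → (5,5) → (2,2)) gives a lower bound of 5 + 6 = 11 moves.
That bound ignores the blocked cells. Measuring each leg by the fewest moves that actually steer around them ((3,2)→(5,5): 7; (5,5)→(2,2): 6) raises the lower bound to 13.
The shortest route satisfying every rule uses 17 moves: (3,2) → (3,1) → (2,1) → (1,1) → (1,2) → (1,3) → (1,4) → (1,5) → (2,5) → (3,5) → (4,5) → (5,5) → (5,4) → (4,4) → (3,4) → (2,4) → (2,3) → (2,2).
The bound of 13 isn't tight here; checking systematically, no route of length 13 through 16 satisfies every constraint (on a 4-connected grid the length of any start-to-goal walk has the same parity as the Manhattan bound, so only lengths 13, 15, 17, … need checking), so 17 is the minimum.

17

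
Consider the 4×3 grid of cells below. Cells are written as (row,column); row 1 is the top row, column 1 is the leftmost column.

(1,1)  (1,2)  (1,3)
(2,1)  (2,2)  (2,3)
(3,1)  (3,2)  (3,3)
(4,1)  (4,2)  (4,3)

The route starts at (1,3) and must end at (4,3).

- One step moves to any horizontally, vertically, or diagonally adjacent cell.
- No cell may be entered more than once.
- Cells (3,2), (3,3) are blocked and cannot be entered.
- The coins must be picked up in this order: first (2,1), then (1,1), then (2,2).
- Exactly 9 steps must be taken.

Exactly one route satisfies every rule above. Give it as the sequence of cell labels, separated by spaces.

(1,3) (2,3) (1,2) (2,1) (1,1) (2,2) (3,1) (4,1) (4,2) (4,3)

The waypoints must appear in the order (2,1), (1,1), (2,2), with no cell reused.
Route from (1,3): down 1 to (2,3), up-left 1 to (1,2), down-left 1 to (2,1), up 1 to (1,1), down-right 1 to (2,2), down-left 1 to (3,1), down 1 to (4,1), right 2 to (4,3) — 9 moves in all.
Check: order respected ((2,1) at step 3, (1,1) at step 4, (2,2) at step 5); 9 moves as required.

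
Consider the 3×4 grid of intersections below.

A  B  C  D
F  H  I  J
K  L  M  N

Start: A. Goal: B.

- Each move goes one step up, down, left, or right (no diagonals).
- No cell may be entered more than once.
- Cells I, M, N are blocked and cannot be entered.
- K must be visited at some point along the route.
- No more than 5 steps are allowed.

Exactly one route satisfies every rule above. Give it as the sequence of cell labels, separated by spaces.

A F K L H B

The 5-move cap with required stops at K leaves no slack for detours.
Route from A: 2× down (reaching K), right to L, 2× up (reaching B) — 5 moves in all.
Check: all required cells visited; 5 ≤ 5 moves.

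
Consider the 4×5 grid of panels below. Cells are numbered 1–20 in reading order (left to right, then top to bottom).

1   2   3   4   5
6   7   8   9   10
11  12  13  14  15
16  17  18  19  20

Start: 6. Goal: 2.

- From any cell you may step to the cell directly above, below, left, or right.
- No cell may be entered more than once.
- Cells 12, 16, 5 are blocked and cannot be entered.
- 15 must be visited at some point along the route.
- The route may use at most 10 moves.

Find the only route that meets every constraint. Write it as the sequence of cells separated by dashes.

6 - 7 - 8 - 13 - 14 - 15 - 10 - 9 - 4 - 3 - 2

Any route must reach 15 and still end at 2 within 10 moves, so the order of the required stops is forced.
Route from 6: 2× right (reaching 8), down to 13, 2× right (reaching 15), up to 10, left to 9, up to 4, 2× left (reaching 2) — 10 moves in all.
Check: all required cells visited; 10 ≤ 10 moves.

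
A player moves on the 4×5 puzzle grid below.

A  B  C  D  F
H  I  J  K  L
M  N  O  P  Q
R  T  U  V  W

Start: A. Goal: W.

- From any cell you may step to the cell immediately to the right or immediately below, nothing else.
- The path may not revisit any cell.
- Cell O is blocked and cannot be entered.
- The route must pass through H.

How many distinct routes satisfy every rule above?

6

A right/down-only route from A to W makes exactly 3 down-moves and 4 right-moves in some order.
With no other constraints that would be C(7,3) = 35 routes.
Split at H and multiply the segment counts (each segment already excludes blocked cells): A→H: 1; H→W: 6; product = 6.
That gives 6 routes.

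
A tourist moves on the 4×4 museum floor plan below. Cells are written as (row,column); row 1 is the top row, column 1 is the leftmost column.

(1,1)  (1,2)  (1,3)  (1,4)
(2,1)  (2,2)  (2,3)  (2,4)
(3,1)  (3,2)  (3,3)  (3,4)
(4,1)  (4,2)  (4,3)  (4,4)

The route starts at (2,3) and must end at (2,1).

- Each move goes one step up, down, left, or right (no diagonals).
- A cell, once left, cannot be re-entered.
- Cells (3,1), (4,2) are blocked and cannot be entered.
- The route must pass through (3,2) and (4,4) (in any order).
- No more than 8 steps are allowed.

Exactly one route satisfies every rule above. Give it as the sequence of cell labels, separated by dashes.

The 8-move cap with required stops at (3,2), (4,4) leaves no slack for detours.
Route from (2,3): right to (2,4), 2× down (reaching (4,4)), left to (4,3), up to (3,3), left to (3,2), up to (2,2), left to (2,1) — 8 moves in all.
Check: all required cells visited; 8 ≤ 8 moves.

(2,3) - (2,4) - (3,4) - (4,4) - (4,3) - (3,3) - (3,2) - (2,2) - (2,1)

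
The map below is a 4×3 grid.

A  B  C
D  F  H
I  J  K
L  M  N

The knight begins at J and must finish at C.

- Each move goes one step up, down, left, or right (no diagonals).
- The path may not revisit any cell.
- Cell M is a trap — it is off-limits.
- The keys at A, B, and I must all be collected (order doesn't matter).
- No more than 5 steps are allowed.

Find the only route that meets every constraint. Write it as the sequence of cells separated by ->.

J -> I -> D -> A -> B -> C

Any route must reach A, B, and I and still end at C within 5 moves, so the order of the required stops is forced.
Route from J: left to I, 2× up (reaching A), 2× right (reaching C) — 5 moves in all.
Check: all required cells visited; 5 ≤ 5 moves.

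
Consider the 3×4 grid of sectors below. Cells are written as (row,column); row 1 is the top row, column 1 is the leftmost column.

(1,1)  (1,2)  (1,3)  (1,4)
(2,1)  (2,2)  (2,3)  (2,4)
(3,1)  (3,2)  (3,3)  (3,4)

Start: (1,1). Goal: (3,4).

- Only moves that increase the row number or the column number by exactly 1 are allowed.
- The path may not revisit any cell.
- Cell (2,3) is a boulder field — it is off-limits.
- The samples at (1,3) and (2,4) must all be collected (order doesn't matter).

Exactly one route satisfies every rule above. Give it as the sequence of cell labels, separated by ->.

(1,1) -> (1,2) -> (1,3) -> (1,4) -> (2,4) -> (3,4)

Moves only go right or down, so the column and row indices never decrease.
Route from (1,1): 3× right (reaching (1,4)), 2× down (reaching (3,4)) — 5 moves in all.
Check: all required cells visited.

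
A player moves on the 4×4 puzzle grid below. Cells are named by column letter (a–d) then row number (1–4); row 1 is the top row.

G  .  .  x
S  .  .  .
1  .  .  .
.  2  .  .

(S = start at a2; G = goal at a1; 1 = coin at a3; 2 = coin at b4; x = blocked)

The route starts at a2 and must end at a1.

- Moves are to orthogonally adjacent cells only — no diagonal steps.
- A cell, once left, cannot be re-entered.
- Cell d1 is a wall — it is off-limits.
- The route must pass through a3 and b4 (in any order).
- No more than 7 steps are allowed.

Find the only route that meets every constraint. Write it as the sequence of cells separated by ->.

a2 -> a3 -> a4 -> b4 -> b3 -> b2 -> b1 -> a1

The 7-move cap with required stops at a3, b4 leaves no slack for detours.
Route from a2: down 2 to a4, right 1 to b4, up 3 to b1, left 1 to a1 — 7 moves in all.
Check: all required cells visited; 7 ≤ 7 moves.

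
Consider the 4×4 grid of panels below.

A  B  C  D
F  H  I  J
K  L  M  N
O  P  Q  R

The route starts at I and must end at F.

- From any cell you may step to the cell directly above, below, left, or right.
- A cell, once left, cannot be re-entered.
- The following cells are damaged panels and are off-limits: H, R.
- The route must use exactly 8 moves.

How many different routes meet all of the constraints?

5

Need simple routes of exactly 8 moves from I to F (Manhattan distance 2, so 3 moves are spent on a detour and 3 undoing it).
Enumerating: I C D J N M L K F | I M N J D C B A F | I J N M Q P L K F | I J N M Q P O K F | I J N M L P O K F.
That gives 5 routes.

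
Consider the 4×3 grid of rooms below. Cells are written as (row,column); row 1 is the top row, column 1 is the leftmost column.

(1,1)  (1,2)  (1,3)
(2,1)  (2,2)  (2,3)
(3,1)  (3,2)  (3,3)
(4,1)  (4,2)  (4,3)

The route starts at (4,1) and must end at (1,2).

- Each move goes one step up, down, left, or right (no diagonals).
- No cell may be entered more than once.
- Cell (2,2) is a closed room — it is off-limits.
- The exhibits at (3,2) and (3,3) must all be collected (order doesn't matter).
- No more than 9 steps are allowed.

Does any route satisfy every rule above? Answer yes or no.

One route that works: (4,1) → (3,1) → (3,2) → (3,3) → (2,3) → (1,3) → (1,2).

yes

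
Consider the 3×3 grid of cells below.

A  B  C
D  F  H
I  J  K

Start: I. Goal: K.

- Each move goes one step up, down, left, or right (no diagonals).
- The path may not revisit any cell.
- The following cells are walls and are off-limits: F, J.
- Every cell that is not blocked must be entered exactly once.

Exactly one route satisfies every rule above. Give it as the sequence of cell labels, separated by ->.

I -> D -> A -> B -> C -> H -> K

Need to visit all 7 open cells exactly once, starting at I and ending at K.
Route from I: up 2 to A, right 2 to C, down 2 to K — 6 moves in all.
Check: all 7 open cells covered.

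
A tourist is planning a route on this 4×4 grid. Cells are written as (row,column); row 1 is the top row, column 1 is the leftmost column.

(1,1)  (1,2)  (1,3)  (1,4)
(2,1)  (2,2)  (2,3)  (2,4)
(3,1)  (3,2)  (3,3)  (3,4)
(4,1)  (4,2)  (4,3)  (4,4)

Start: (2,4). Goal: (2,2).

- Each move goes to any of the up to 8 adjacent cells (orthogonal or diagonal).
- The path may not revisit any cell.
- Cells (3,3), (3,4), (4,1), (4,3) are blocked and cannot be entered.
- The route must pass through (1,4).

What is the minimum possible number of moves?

Any route passes through (1,4) somewhere between (2,4) and (2,2). Summing Chebyshev distances along the two legs ((2,4) → (1,4) → (2,2)) gives a lower bound of 1 + 2 = 3 moves.
A route of 3 moves achieves this: (2,4) → (1,4) → (1,3) → (2,2).
Since 3 matches the lower bound, it is optimal.

3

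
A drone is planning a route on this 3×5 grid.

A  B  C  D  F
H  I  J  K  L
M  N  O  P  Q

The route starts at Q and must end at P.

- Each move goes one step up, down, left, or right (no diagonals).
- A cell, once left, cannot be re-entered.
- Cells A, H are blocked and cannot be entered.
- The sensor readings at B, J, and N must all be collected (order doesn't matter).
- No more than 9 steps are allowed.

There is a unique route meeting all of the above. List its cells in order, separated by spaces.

The budget equals the shortest possible length, so every move has to be on a shortest route through the required cells.
Route from Q: up 1 to L, left 2 to J, up 1 to C, left 1 to B, down 2 to N, right 2 to P — 9 moves in all.
Check: all required cells visited; 9 ≤ 9 moves.

Q L K J C B I N O P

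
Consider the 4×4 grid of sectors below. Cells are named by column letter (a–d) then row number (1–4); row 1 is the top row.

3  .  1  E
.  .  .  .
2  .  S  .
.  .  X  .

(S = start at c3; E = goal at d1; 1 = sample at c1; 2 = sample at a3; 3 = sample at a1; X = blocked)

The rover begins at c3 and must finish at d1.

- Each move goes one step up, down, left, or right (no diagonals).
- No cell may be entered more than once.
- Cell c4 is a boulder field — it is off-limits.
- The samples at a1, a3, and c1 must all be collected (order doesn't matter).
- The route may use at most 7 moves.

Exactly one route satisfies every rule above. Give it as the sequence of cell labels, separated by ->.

c3 -> b3 -> a3 -> a2 -> a1 -> b1 -> c1 -> d1

The budget equals the shortest possible length, so every move has to be on a shortest route through the required cells.
Route from c3: 2× left (reaching a3), 2× up (reaching a1), 3× right (reaching d1) — 7 moves in all.
Check: all required cells visited; 7 ≤ 7 moves.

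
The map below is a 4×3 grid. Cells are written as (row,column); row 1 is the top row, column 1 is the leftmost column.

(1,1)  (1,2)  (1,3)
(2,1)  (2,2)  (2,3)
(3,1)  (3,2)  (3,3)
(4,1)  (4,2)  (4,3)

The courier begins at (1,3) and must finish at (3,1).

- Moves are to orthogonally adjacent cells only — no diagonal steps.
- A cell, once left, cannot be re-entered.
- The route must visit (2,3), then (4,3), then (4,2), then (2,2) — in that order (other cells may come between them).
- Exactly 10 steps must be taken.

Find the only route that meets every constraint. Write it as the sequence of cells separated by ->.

(1,3) -> (2,3) -> (3,3) -> (4,3) -> (4,2) -> (3,2) -> (2,2) -> (1,2) -> (1,1) -> (2,1) -> (3,1)

The waypoints must appear in the order (2,3), (4,3), (4,2), (2,2), with no cell reused.
Route from (1,3): down 3 to (4,3), left 1 to (4,2), up 3 to (1,2), left 1 to (1,1), down 2 to (3,1) — 10 moves in all.
Check: order respected ((2,3) at step 1, (4,3) at step 3, (4,2) at step 4, (2,2) at step 6); 10 moves as required.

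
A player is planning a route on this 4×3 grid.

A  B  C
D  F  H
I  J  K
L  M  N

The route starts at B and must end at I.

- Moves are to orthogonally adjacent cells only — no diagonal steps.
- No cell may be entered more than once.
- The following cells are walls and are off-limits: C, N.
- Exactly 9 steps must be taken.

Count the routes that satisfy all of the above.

Need simple routes of exactly 9 moves from B to I (Manhattan distance 3, so 3 moves are spent on a detour and 3 undoing it).
Enumerating: B A D F H K J M L I.
That gives 1 route.

1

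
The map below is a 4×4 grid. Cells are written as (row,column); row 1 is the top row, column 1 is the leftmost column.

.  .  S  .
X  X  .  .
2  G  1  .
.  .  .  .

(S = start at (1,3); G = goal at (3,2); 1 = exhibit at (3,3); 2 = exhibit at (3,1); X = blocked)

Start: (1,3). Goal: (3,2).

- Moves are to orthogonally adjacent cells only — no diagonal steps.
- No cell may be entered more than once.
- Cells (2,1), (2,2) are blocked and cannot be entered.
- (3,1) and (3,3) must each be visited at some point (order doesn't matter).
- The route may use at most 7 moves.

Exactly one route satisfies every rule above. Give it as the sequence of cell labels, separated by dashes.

The budget equals the shortest possible length, so every move has to be on a shortest route through the required cells.
Route from (1,3): down 3 to (4,3), left 2 to (4,1), up 1 to (3,1), right 1 to (3,2) — 7 moves in all.
Check: all required cells visited; 7 ≤ 7 moves.

(1,3) - (2,3) - (3,3) - (4,3) - (4,2) - (4,1) - (3,1) - (3,2)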